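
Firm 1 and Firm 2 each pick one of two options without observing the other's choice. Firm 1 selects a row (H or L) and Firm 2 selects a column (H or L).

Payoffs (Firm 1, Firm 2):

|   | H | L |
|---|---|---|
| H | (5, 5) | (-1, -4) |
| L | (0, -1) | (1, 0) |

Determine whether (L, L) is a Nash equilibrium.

At (L, L), Firm 1 earns 1; switching to H would give -1, so Firm 1 has no profitable deviation.
Firm 2 earns 0; switching to H would give -1, so Firm 2 has no profitable deviation.
Neither player can gain by a unilateral deviation, so this profile is a Nash equilibrium.

Yes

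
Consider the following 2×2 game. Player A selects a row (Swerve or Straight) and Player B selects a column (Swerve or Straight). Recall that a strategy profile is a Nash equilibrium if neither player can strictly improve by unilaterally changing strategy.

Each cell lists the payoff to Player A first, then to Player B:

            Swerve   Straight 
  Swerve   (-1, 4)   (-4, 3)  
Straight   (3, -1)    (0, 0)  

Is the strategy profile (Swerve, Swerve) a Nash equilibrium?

At (Swerve, Swerve), Player A earns -1; switching to Straight would give 3, so Player A would deviate.
Player B earns 4; switching to Straight would give 3, so Player B has no profitable deviation.
Since at least one player can profitably deviate, this is not a Nash equilibrium.

No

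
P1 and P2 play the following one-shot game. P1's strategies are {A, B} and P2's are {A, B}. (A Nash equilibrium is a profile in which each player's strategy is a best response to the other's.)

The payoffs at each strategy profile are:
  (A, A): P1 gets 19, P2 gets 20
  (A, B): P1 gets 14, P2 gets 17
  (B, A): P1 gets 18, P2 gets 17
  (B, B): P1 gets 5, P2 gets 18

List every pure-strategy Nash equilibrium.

(A, A)

(A, A): P1 gets 19 ≥ 18 from B, and P2 gets 20 ≥ 17 from B — Nash equilibrium.
(A, B): P2 prefers A (20 > 17) — not an equilibrium.
(B, A): P1 prefers A (19 > 18); P2 prefers B (18 > 17) — not an equilibrium.
(B, B): P1 prefers A (14 > 5) — not an equilibrium.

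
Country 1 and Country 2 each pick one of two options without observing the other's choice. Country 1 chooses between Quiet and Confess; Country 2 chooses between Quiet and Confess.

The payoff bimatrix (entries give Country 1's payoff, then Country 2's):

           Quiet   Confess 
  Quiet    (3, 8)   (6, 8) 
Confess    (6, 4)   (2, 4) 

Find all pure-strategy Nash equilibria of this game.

(Quiet, Quiet): Country 1 prefers Confess (6 > 3) — not an equilibrium.
(Quiet, Confess): Country 1 gets 6 ≥ 2 from Confess, and Country 2 gets 8 ≥ 8 from Quiet — Nash equilibrium.
(Confess, Quiet): Country 1 gets 6 ≥ 3 from Quiet, and Country 2 gets 4 ≥ 4 from Confess — Nash equilibrium.
(Confess, Confess): Country 1 prefers Quiet (6 > 2) — not an equilibrium.

(Quiet, Confess) and (Confess, Quiet)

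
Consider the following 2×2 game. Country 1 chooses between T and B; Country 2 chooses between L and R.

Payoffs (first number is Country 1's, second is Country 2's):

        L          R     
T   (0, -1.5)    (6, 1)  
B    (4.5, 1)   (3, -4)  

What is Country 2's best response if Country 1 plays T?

R

Against T, Country 2 earns -1.5 from L and 1 from R.
So R is the best response.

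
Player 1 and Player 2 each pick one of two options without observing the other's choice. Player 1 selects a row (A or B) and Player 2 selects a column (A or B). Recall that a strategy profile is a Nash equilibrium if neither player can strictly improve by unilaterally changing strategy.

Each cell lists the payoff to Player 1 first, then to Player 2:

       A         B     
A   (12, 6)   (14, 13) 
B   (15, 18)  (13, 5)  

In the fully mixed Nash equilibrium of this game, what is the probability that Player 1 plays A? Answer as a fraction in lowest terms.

Let x be the probability that Player 1 plays A. In a completely mixed equilibrium, Player 2 must be indifferent between A and B.
Player 2's expected payoff from A is 6x + 18(1−x); from B it is 13x + 5(1−x).
Setting these equal: −12x + 18 = 8x + 5, so x = 13/20.

13/20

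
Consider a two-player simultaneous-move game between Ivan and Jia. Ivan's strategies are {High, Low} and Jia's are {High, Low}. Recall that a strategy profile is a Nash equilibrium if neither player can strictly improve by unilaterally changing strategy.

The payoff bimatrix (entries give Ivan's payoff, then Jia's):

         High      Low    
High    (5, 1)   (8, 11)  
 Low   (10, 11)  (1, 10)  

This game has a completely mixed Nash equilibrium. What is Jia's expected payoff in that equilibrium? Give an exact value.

111/11

First find x, the probability Ivan plays High, from Jia's indifference between High and Low: x + 11(1−x) = 11x + 10(1−x), giving x = 1/11.
Since Jia is indifferent in equilibrium, Jia's expected payoff equals the payoff from either column against (1/11, 10/11). Using High: (1/11) + 11(10/11) = 111/11.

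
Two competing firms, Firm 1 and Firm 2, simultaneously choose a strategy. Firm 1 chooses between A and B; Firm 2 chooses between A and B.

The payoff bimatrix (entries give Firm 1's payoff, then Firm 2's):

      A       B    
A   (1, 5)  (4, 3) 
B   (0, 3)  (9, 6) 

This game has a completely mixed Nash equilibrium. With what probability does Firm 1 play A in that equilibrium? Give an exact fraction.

Let p be the probability that Firm 1 plays A. In a completely mixed equilibrium, Firm 2 must be indifferent between A and B.
Firm 2's expected payoff from A is 5p + 3(1−p); from B it is 3p + 6(1−p).
Setting these equal: 2p + 3 = −3p + 6, so p = 3/5.

3/5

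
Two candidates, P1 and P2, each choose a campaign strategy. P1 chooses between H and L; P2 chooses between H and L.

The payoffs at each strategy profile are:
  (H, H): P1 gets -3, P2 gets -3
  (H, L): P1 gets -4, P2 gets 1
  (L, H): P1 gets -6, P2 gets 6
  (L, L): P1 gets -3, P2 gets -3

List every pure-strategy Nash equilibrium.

(H, H): P2 prefers L (1 > -3) — not an equilibrium.
(H, L): P1 prefers L (-3 > -4) — not an equilibrium.
(L, H): P1 prefers H (-3 > -6) — not an equilibrium.
(L, L): P2 prefers H (6 > -3) — not an equilibrium.

none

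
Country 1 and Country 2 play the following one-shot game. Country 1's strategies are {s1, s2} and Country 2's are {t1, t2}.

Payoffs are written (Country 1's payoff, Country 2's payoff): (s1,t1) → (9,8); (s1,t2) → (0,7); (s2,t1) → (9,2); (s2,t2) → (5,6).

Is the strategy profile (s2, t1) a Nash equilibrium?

No

At (s2, t1), Country 1 earns 9; switching to s1 would give 9, so Country 1 has no profitable deviation.
Country 2 earns 2; switching to t2 would give 6, so Country 2 would deviate.
Since at least one player can profitably deviate, this is not a Nash equilibrium.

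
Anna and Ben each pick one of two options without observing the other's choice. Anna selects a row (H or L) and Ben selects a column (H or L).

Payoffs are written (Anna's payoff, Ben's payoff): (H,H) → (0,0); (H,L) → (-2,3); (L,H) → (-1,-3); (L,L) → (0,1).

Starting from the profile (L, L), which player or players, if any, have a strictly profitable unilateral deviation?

Neither

Anna at (L, L) earns 0; deviating to H yields -2 — not better.
Ben earns 1; deviating to H yields -3 — not better.
Neither player can strictly improve; the profile is a Nash equilibrium.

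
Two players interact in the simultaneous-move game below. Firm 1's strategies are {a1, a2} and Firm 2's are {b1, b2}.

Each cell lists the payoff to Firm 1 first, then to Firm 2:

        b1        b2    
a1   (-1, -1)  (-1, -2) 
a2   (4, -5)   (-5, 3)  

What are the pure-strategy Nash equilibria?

none

(a1, b1): Firm 1 prefers a2 (4 > -1) — not an equilibrium.
(a1, b2): Firm 2 prefers b1 (-1 > -2) — not an equilibrium.
(a2, b1): Firm 2 prefers b2 (3 > -5) — not an equilibrium.
(a2, b2): Firm 1 prefers a1 (-1 > -5) — not an equilibrium.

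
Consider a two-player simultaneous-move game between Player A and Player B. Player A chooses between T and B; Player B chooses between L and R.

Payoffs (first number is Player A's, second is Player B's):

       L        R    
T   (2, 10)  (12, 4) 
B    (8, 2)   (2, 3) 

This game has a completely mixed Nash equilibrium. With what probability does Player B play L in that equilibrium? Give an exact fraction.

Let y be the probability that Player B plays L. In a completely mixed equilibrium, Player A must be indifferent between T and B.
Player A's expected payoff from T is 2y + 12(1−y); from B it is 8y + 2(1−y).
Setting these equal: −10y + 12 = 6y + 2, so y = 5/8.

5/8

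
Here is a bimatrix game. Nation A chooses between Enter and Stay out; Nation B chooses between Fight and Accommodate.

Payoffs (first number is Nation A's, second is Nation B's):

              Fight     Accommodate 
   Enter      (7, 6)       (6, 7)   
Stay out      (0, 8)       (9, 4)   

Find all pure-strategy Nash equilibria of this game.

none

(Enter, Fight): Nation B prefers Accommodate (7 > 6) — not an equilibrium.
(Enter, Accommodate): Nation A prefers Stay out (9 > 6) — not an equilibrium.
(Stay out, Fight): Nation A prefers Enter (7 > 0) — not an equilibrium.
(Stay out, Accommodate): Nation B prefers Fight (8 > 4) — not an equilibrium.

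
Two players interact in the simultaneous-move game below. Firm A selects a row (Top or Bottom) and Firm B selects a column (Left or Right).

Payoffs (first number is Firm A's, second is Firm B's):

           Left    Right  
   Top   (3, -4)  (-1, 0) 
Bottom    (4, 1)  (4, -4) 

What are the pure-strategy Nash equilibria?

(Bottom, Left)

(Top, Left): Firm A prefers Bottom (4 > 3); Firm B prefers Right (0 > -4) — not an equilibrium.
(Top, Right): Firm A prefers Bottom (4 > -1) — not an equilibrium.
(Bottom, Left): Firm A gets 4 ≥ 3 from Top, and Firm B gets 1 ≥ -4 from Right — Nash equilibrium.
(Bottom, Right): Firm B prefers Left (1 > -4) — not an equilibrium.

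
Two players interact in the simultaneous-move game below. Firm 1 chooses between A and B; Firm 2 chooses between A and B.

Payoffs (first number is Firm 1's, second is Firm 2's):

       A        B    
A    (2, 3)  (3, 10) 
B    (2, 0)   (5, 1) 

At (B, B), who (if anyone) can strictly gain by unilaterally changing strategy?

Neither

Firm 1 at (B, B) earns 5; deviating to A yields 3 — not better.
Firm 2 earns 1; deviating to A yields 0 — not better.
Neither player can strictly improve; the profile is a Nash equilibrium.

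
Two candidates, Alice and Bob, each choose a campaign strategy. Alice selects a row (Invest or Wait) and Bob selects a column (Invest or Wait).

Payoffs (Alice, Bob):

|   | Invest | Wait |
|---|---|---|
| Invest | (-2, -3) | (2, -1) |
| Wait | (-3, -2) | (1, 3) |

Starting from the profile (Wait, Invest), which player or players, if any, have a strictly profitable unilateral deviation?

Both

Alice at (Wait, Invest) earns -3; deviating to Invest yields -2 — a strict improvement.
Bob earns -2; deviating to Wait yields 3 — a strict improvement.
Both Alice and Bob have strictly profitable deviations.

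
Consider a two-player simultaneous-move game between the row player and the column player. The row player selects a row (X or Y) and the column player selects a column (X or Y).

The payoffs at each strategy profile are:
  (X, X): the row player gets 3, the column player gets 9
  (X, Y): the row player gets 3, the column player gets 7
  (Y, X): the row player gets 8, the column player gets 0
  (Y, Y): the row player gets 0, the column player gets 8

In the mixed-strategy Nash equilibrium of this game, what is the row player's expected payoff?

First find y, the probability the column player plays X, from the row player's indifference between X and Y: 3y + 3(1−y) = 8y, giving y = 3/8.
Since the row player is indifferent in equilibrium, the row player's expected payoff equals the payoff from either row against (3/8, 5/8). Using X: 3(3/8) + 3(5/8) = 3.

3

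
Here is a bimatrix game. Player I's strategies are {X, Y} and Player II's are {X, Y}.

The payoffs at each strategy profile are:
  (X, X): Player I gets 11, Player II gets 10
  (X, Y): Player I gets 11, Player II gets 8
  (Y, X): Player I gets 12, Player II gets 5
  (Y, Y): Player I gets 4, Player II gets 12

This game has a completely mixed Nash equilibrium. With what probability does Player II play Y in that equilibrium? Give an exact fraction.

Let q be the probability that Player II plays X. In a completely mixed equilibrium, Player I must be indifferent between X and Y.
Player I's expected payoff from X is 11q + 11(1−q); from Y it is 12q + 4(1−q).
Setting these equal: 11 = 8q + 4, so q = 7/8.
Therefore Player II plays Y with probability 1 − 7/8 = 1/8.

1/8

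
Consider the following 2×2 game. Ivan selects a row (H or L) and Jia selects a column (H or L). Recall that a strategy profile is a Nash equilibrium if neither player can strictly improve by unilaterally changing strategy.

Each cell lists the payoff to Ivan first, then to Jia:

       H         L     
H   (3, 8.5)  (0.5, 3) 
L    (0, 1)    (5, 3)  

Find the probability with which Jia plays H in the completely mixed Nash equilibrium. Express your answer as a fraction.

Let y be the probability that Jia plays H. In a completely mixed equilibrium, Ivan must be indifferent between H and L.
Ivan's expected payoff from H is 3y + 0.5(1−y); from L it is 5(1−y).
Setting these equal: 2.5y + 0.5 = −5y + 5, so y = 3/5.

3/5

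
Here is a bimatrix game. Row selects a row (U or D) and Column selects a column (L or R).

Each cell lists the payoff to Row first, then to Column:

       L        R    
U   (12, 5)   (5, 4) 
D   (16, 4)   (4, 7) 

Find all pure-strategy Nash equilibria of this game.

none

(U, L): Row prefers D (16 > 12) — not an equilibrium.
(U, R): Column prefers L (5 > 4) — not an equilibrium.
(D, L): Column prefers R (7 > 4) — not an equilibrium.
(D, R): Row prefers U (5 > 4) — not an equilibrium.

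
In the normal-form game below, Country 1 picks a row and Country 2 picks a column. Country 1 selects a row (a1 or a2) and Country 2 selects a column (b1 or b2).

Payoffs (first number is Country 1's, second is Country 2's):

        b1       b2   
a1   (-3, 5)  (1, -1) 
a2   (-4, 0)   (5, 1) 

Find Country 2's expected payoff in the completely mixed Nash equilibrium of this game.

First find p, the probability Country 1 plays a1, from Country 2's indifference between b1 and b2: 5p = −p + (1−p), giving p = 1/7.
Since Country 2 is indifferent in equilibrium, Country 2's expected payoff equals the payoff from either column against (1/7, 6/7). Using b1: 5(1/7) = 5/7.

5/7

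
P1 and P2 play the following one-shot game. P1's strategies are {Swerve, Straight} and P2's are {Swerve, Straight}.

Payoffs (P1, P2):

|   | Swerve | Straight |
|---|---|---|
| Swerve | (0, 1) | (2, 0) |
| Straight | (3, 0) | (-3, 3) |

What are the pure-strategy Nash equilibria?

none

(Swerve, Swerve): P1 prefers Straight (3 > 0) — not an equilibrium.
(Swerve, Straight): P2 prefers Swerve (1 > 0) — not an equilibrium.
(Straight, Swerve): P2 prefers Straight (3 > 0) — not an equilibrium.
(Straight, Straight): P1 prefers Swerve (2 > -3) — not an equilibrium.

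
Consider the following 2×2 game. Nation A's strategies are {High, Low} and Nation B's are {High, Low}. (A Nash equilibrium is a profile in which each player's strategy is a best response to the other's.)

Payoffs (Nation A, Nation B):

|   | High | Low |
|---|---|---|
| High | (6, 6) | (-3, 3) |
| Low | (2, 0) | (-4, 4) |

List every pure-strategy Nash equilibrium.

(High, High)

(High, High): Nation A gets 6 ≥ 2 from Low, and Nation B gets 6 ≥ 3 from Low — Nash equilibrium.
(High, Low): Nation B prefers High (6 > 3) — not an equilibrium.
(Low, High): Nation A prefers High (6 > 2); Nation B prefers Low (4 > 0) — not an equilibrium.
(Low, Low): Nation A prefers High (-3 > -4) — not an equilibrium.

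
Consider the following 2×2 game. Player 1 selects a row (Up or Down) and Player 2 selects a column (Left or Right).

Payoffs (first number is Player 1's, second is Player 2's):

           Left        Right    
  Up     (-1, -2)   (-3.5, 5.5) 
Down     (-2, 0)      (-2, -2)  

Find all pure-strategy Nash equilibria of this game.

(Up, Left): Player 2 prefers Right (5.5 > -2) — not an equilibrium.
(Up, Right): Player 1 prefers Down (-2 > -3.5) — not an equilibrium.
(Down, Left): Player 1 prefers Up (-1 > -2) — not an equilibrium.
(Down, Right): Player 2 prefers Left (0 > -2) — not an equilibrium.

none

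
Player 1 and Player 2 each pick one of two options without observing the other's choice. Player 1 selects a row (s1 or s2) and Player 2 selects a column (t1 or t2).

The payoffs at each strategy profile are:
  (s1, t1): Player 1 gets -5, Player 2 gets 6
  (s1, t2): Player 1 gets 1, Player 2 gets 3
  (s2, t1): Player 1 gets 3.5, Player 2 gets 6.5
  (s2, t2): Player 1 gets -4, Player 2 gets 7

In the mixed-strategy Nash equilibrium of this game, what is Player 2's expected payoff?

45/7

First find p, the probability Player 1 plays s1, from Player 2's indifference between t1 and t2: 6p + 6.5(1−p) = 3p + 7(1−p), giving p = 1/7.
Since Player 2 is indifferent in equilibrium, Player 2's expected payoff equals the payoff from either column against (1/7, 6/7). Using t1: 6(1/7) + 6.5(6/7) = 45/7.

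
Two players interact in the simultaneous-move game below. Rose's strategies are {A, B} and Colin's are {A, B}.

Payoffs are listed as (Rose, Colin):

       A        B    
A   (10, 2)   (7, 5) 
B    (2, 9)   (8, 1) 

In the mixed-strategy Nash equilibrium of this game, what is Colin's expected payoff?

First find x, the probability Rose plays A, from Colin's indifference between A and B: 2x + 9(1−x) = 5x + (1−x), giving x = 8/11.
Since Colin is indifferent in equilibrium, Colin's expected payoff equals the payoff from either column against (8/11, 3/11). Using A: 2(8/11) + 9(3/11) = 43/11.

43/11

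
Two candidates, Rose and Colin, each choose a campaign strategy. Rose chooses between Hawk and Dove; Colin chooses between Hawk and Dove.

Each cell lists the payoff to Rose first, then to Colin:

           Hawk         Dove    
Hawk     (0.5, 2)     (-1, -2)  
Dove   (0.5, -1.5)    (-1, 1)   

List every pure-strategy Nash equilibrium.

(Hawk, Hawk) and (Dove, Dove)

(Hawk, Hawk): Rose gets 0.5 ≥ 0.5 from Dove, and Colin gets 2 ≥ -2 from Dove — Nash equilibrium.
(Hawk, Dove): Colin prefers Hawk (2 > -2) — not an equilibrium.
(Dove, Hawk): Colin prefers Dove (1 > -1.5) — not an equilibrium.
(Dove, Dove): Rose gets -1 ≥ -1 from Hawk, and Colin gets 1 ≥ -1.5 from Hawk — Nash equilibrium.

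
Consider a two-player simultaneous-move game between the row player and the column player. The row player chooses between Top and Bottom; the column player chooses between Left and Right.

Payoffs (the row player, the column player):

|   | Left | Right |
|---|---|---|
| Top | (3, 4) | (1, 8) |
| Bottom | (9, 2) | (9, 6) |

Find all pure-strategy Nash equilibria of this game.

(Bottom, Right)

(Top, Left): the row player prefers Bottom (9 > 3); the column player prefers Right (8 > 4) — not an equilibrium.
(Top, Right): the row player prefers Bottom (9 > 1) — not an equilibrium.
(Bottom, Left): the column player prefers Right (6 > 2) — not an equilibrium.
(Bottom, Right): the row player gets 9 ≥ 1 from Top, and the column player gets 6 ≥ 2 from Left — Nash equilibrium.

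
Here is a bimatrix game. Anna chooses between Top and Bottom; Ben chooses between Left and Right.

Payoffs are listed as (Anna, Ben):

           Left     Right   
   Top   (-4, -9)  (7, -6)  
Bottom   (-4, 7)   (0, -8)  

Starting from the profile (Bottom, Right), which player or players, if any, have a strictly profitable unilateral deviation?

Anna at (Bottom, Right) earns 0; deviating to Top yields 7 — a strict improvement.
Ben earns -8; deviating to Left yields 7 — a strict improvement.
Both Anna and Ben have strictly profitable deviations.

Both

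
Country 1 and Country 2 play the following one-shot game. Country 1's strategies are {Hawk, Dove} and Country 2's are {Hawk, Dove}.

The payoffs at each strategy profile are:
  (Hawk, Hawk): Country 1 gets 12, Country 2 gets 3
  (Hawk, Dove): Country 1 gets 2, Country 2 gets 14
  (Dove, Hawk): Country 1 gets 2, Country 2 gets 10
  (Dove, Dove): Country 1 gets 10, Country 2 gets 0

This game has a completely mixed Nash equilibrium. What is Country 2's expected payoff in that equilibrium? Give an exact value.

20/3

First find p, the probability Country 1 plays Hawk, from Country 2's indifference between Hawk and Dove: 3p + 10(1−p) = 14p, giving p = 10/21.
Since Country 2 is indifferent in equilibrium, Country 2's expected payoff equals the payoff from either column against (10/21, 11/21). Using Hawk: 3(10/21) + 10(11/21) = 20/3.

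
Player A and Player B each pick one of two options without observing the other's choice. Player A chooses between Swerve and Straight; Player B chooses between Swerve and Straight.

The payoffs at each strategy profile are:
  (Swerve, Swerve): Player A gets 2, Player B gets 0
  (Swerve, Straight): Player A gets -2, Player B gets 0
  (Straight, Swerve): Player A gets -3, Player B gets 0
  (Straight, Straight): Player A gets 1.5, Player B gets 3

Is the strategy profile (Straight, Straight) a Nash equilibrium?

Yes

At (Straight, Straight), Player A earns 1.5; switching to Swerve would give -2, so Player A has no profitable deviation.
Player B earns 3; switching to Swerve would give 0, so Player B has no profitable deviation.
Neither player can gain by a unilateral deviation, so this profile is a Nash equilibrium.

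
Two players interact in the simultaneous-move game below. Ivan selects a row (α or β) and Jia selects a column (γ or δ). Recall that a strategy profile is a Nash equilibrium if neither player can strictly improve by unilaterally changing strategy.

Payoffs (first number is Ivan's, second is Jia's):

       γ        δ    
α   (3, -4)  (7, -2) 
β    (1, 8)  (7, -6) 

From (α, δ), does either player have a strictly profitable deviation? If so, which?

Ivan at (α, δ) earns 7; deviating to β yields 7 — not better.
Jia earns -2; deviating to γ yields -4 — not better.
Neither player can strictly improve; the profile is a Nash equilibrium.

Neither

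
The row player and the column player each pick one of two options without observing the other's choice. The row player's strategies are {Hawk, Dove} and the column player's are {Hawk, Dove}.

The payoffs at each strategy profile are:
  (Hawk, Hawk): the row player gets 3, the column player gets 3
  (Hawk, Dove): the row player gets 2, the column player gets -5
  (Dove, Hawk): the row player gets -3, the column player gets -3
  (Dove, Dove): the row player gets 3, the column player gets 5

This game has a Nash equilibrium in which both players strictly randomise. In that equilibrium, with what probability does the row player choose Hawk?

Let x be the probability that the row player plays Hawk. In a completely mixed equilibrium, the column player must be indifferent between Hawk and Dove.
The column player's expected payoff from Hawk is 3x − 3(1−x); from Dove it is −5x + 5(1−x).
Setting these equal: 6x − 3 = −10x + 5, so x = 1/2.

1/2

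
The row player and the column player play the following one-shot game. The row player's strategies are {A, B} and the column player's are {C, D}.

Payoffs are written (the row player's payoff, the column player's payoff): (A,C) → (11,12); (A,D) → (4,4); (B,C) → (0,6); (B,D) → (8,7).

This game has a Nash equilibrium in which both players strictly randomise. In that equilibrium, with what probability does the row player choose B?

8/9

Let r be the probability that the row player plays A. In a completely mixed equilibrium, the column player must be indifferent between C and D.
The column player's expected payoff from C is 12r + 6(1−r); from D it is 4r + 7(1−r).
Setting these equal: 6r + 6 = −3r + 7, so r = 1/9.
Therefore the row player plays B with probability 1 − 1/9 = 8/9.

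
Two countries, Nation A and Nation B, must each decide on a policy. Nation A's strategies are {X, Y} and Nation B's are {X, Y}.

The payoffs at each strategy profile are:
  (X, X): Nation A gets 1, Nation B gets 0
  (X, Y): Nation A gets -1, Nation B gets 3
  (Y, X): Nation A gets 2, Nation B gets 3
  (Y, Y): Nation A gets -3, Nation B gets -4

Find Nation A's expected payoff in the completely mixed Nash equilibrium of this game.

First find q, the probability Nation B plays X, from Nation A's indifference between X and Y: q − (1−q) = 2q − 3(1−q), giving q = 2/3.
Since Nation A is indifferent in equilibrium, Nation A's expected payoff equals the payoff from either row against (2/3, 1/3). Using X: (2/3) − (1/3) = 1/3.

1/3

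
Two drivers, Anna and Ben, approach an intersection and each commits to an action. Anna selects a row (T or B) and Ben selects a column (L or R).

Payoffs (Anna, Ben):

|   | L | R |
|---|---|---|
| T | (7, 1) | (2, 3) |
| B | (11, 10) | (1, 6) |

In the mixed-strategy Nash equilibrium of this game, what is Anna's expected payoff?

First find y, the probability Ben plays L, from Anna's indifference between T and B: 7y + 2(1−y) = 11y + (1−y), giving y = 1/5.
Since Anna is indifferent in equilibrium, Anna's expected payoff equals the payoff from either row against (1/5, 4/5). Using T: 7(1/5) + 2(4/5) = 3.

3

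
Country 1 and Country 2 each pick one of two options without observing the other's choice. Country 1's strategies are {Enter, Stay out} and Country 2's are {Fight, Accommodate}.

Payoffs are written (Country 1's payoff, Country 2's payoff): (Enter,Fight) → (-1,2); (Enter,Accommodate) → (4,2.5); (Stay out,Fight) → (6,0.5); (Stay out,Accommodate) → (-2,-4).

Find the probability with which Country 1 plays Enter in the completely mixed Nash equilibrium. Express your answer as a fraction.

Let x be the probability that Country 1 plays Enter. In a completely mixed equilibrium, Country 2 must be indifferent between Fight and Accommodate.
Country 2's expected payoff from Fight is 2x + 0.5(1−x); from Accommodate it is 2.5x − 4(1−x).
Setting these equal: 1.5x + 0.5 = 6.5x − 4, so x = 9/10.

9/10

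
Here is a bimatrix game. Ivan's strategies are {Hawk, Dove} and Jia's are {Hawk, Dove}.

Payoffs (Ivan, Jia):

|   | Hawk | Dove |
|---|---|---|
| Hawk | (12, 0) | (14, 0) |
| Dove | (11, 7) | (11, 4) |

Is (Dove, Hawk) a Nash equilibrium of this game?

No

At (Dove, Hawk), Ivan earns 11; switching to Hawk would give 12, so Ivan would deviate.
Jia earns 7; switching to Dove would give 4, so Jia has no profitable deviation.
Since at least one player can profitably deviate, this is not a Nash equilibrium.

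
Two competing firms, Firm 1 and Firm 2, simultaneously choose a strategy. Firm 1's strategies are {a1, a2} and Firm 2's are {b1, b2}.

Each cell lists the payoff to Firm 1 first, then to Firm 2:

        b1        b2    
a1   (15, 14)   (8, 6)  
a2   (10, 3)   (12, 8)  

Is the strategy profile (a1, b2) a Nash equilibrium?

At (a1, b2), Firm 1 earns 8; switching to a2 would give 12, so Firm 1 would deviate.
Firm 2 earns 6; switching to b1 would give 14, so Firm 2 would deviate.
Since at least one player can profitably deviate, this is not a Nash equilibrium.

No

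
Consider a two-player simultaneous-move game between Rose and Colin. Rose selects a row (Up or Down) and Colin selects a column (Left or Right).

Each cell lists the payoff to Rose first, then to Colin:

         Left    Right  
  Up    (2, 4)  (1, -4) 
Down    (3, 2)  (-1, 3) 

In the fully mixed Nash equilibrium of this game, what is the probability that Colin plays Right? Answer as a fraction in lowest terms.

1/3

Let y be the probability that Colin plays Left. In a completely mixed equilibrium, Rose must be indifferent between Up and Down.
Rose's expected payoff from Up is 2y + (1−y); from Down it is 3y − (1−y).
Setting these equal: y + 1 = 4y − 1, so y = 2/3.
Therefore Colin plays Right with probability 1 − 2/3 = 1/3.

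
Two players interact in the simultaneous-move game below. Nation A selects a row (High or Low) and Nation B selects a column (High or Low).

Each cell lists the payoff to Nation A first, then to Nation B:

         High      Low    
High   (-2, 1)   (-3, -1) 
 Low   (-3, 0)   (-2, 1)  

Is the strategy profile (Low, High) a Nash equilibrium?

At (Low, High), Nation A earns -3; switching to High would give -2, so Nation A would deviate.
Nation B earns 0; switching to Low would give 1, so Nation B would deviate.
Since at least one player can profitably deviate, this is not a Nash equilibrium.

No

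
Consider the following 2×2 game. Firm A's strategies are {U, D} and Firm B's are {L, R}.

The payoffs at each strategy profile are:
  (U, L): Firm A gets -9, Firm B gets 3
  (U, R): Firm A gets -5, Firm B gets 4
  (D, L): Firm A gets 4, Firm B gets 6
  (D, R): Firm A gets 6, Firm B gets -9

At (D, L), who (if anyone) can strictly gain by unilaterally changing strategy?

Firm A at (D, L) earns 4; deviating to U yields -9 — not better.
Firm B earns 6; deviating to R yields -9 — not better.
Neither player can strictly improve; the profile is a Nash equilibrium.

Neither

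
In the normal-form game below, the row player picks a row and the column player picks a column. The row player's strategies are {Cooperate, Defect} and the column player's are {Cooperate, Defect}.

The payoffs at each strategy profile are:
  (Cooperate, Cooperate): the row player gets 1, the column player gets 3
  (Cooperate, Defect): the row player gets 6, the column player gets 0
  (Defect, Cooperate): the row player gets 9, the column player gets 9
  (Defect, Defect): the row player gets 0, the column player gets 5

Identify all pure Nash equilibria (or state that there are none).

(Cooperate, Cooperate): the row player prefers Defect (9 > 1) — not an equilibrium.
(Cooperate, Defect): the column player prefers Cooperate (3 > 0) — not an equilibrium.
(Defect, Cooperate): the row player gets 9 ≥ 1 from Cooperate, and the column player gets 9 ≥ 5 from Defect — Nash equilibrium.
(Defect, Defect): the row player prefers Cooperate (6 > 0); the column player prefers Cooperate (9 > 5) — not an equilibrium.

(Defect, Cooperate)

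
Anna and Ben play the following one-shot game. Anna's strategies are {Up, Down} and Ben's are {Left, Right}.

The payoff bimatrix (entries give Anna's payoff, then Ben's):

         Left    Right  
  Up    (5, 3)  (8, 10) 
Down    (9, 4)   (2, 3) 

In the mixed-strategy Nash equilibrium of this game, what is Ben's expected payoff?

31/8

First find p, the probability Anna plays Up, from Ben's indifference between Left and Right: 3p + 4(1−p) = 10p + 3(1−p), giving p = 1/8.
Since Ben is indifferent in equilibrium, Ben's expected payoff equals the payoff from either column against (1/8, 7/8). Using Left: 3(1/8) + 4(7/8) = 31/8.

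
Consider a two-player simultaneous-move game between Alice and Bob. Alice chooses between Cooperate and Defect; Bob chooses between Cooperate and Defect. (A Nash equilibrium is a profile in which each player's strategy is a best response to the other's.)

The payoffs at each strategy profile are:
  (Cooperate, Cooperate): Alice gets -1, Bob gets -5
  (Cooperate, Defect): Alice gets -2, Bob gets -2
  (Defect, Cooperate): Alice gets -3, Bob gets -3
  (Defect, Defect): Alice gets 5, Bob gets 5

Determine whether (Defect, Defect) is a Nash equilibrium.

At (Defect, Defect), Alice earns 5; switching to Cooperate would give -2, so Alice has no profitable deviation.
Bob earns 5; switching to Cooperate would give -3, so Bob has no profitable deviation.
Neither player can gain by a unilateral deviation, so this profile is a Nash equilibrium.

Yes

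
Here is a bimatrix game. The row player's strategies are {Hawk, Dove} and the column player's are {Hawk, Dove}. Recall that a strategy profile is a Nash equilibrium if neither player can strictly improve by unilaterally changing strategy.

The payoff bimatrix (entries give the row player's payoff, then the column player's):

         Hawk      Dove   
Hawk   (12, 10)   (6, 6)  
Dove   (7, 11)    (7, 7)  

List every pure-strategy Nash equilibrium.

(Hawk, Hawk)

(Hawk, Hawk): the row player gets 12 ≥ 7 from Dove, and the column player gets 10 ≥ 6 from Dove — Nash equilibrium.
(Hawk, Dove): the row player prefers Dove (7 > 6); the column player prefers Hawk (10 > 6) — not an equilibrium.
(Dove, Hawk): the row player prefers Hawk (12 > 7) — not an equilibrium.
(Dove, Dove): the column player prefers Hawk (11 > 7) — not an equilibrium.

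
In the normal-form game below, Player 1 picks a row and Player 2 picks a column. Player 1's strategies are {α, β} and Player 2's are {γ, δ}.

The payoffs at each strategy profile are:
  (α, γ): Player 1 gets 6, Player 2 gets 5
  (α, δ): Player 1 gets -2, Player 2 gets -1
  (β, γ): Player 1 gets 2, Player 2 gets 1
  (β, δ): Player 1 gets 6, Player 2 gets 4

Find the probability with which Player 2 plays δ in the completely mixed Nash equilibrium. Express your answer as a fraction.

Let q be the probability that Player 2 plays γ. In a completely mixed equilibrium, Player 1 must be indifferent between α and β.
Player 1's expected payoff from α is 6q − 2(1−q); from β it is 2q + 6(1−q).
Setting these equal: 8q − 2 = −4q + 6, so q = 2/3.
Therefore Player 2 plays δ with probability 1 − 2/3 = 1/3.

1/3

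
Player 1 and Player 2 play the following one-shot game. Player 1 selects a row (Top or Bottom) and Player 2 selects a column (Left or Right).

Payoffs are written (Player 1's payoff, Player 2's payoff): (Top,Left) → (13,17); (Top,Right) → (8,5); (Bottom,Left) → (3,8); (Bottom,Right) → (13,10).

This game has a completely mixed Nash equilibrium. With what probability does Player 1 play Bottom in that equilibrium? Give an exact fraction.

Let p be the probability that Player 1 plays Top. In a completely mixed equilibrium, Player 2 must be indifferent between Left and Right.
Player 2's expected payoff from Left is 17p + 8(1−p); from Right it is 5p + 10(1−p).
Setting these equal: 9p + 8 = −5p + 10, so p = 1/7.
Therefore Player 1 plays Bottom with probability 1 − 1/7 = 6/7.

6/7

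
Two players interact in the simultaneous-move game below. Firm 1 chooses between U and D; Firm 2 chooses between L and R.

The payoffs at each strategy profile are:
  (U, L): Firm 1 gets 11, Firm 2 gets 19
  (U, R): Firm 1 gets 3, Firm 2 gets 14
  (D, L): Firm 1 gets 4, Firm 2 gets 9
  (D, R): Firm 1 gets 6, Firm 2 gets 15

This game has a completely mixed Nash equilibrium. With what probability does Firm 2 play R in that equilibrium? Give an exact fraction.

Let y be the probability that Firm 2 plays L. In a completely mixed equilibrium, Firm 1 must be indifferent between U and D.
Firm 1's expected payoff from U is 11y + 3(1−y); from D it is 4y + 6(1−y).
Setting these equal: 8y + 3 = −2y + 6, so y = 3/10.
Therefore Firm 2 plays R with probability 1 − 3/10 = 7/10.

7/10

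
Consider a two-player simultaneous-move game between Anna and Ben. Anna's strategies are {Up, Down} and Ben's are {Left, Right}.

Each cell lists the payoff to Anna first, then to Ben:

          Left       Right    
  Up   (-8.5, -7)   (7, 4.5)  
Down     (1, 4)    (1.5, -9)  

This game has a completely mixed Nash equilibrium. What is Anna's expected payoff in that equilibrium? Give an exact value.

79/60

First find y, the probability Ben plays Left, from Anna's indifference between Up and Down: −8.5y + 7(1−y) = y + 1.5(1−y), giving y = 11/30.
Since Anna is indifferent in equilibrium, Anna's expected payoff equals the payoff from either row against (11/30, 19/30). Using Up: −8.5(11/30) + 7(19/30) = 79/60.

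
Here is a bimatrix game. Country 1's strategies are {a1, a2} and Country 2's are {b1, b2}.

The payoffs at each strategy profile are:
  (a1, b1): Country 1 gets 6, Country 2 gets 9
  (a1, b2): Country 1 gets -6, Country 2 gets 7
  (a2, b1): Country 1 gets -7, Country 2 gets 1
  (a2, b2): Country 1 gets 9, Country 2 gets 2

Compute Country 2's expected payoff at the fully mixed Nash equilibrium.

11/3

First find x, the probability Country 1 plays a1, from Country 2's indifference between b1 and b2: 9x + (1−x) = 7x + 2(1−x), giving x = 1/3.
Since Country 2 is indifferent in equilibrium, Country 2's expected payoff equals the payoff from either column against (1/3, 2/3). Using b1: 9(1/3) + (2/3) = 11/3.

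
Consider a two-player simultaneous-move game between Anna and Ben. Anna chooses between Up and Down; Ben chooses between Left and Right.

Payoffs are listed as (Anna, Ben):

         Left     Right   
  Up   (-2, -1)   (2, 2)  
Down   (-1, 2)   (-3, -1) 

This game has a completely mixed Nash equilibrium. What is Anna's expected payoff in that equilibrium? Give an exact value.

-4/3

First find y, the probability Ben plays Left, from Anna's indifference between Up and Down: −2y + 2(1−y) = −y − 3(1−y), giving y = 5/6.
Since Anna is indifferent in equilibrium, Anna's expected payoff equals the payoff from either row against (5/6, 1/6). Using Up: −2(5/6) + 2(1/6) = -4/3.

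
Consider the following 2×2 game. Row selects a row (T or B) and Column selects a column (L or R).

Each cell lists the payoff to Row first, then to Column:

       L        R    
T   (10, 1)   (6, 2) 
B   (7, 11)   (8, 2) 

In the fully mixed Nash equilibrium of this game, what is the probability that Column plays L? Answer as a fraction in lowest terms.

Let c be the probability that Column plays L. In a completely mixed equilibrium, Row must be indifferent between T and B.
Row's expected payoff from T is 10c + 6(1−c); from B it is 7c + 8(1−c).
Setting these equal: 4c + 6 = −c + 8, so c = 2/5.

2/5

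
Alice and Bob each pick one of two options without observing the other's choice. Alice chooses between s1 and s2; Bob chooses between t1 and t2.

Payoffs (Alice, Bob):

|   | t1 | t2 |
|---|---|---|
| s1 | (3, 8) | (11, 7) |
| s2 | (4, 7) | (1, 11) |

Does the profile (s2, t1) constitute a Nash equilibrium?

No

At (s2, t1), Alice earns 4; switching to s1 would give 3, so Alice has no profitable deviation.
Bob earns 7; switching to t2 would give 11, so Bob would deviate.
Since at least one player can profitably deviate, this is not a Nash equilibrium.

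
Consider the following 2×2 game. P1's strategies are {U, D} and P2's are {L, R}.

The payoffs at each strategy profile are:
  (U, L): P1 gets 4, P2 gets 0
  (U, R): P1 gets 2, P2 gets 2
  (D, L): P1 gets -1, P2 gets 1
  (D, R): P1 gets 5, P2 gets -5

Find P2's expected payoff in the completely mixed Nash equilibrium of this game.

First find x, the probability P1 plays U, from P2's indifference between L and R: (1−x) = 2x − 5(1−x), giving x = 3/4.
Since P2 is indifferent in equilibrium, P2's expected payoff equals the payoff from either column against (3/4, 1/4). Using L: (1/4) = 1/4.

1/4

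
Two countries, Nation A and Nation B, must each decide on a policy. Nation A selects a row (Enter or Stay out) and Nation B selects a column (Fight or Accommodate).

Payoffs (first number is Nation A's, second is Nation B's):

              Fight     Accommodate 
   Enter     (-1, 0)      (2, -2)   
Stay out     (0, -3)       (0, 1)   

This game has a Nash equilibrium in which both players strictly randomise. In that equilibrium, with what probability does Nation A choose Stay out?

Let r be the probability that Nation A plays Enter. In a completely mixed equilibrium, Nation B must be indifferent between Fight and Accommodate.
Nation B's expected payoff from Fight is −3(1−r); from Accommodate it is −2r + (1−r).
Setting these equal: 3r − 3 = −3r + 1, so r = 2/3.
Therefore Nation A plays Stay out with probability 1 − 2/3 = 1/3.

1/3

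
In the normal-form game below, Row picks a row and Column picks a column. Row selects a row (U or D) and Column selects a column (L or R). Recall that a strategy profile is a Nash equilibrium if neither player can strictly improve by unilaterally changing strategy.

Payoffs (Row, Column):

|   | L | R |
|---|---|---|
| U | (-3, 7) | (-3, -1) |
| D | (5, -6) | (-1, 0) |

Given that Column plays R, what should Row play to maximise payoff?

Against R, Row earns -3 from U and -1 from D.
So D is the best response.

D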